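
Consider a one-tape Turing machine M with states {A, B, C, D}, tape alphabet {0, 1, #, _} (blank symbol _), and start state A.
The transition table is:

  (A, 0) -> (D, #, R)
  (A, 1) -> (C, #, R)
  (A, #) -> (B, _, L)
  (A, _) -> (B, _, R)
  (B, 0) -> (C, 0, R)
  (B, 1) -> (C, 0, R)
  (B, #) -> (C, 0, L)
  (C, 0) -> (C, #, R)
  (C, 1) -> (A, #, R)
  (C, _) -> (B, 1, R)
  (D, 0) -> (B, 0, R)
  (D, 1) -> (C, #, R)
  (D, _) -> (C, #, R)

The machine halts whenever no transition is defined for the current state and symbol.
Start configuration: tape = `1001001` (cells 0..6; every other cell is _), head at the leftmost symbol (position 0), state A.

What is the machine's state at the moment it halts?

B

A | [1]001001__   read 1 → write #, move R, go to C
C | #[0]01001__   read 0 → write #, move R, go to C
C | ##[0]1001__   read 0 → write #, move R, go to C
C | ###[1]001__   read 1 → write #, move R, go to A
A | ####[0]01__   read 0 → write #, move R, go to D
D | #####[0]1__   read 0 → write 0, move R, go to B
B | #####0[1]__   read 1 → write 0, move R, go to C
C | #####00[_]_   read _ → write 1, move R, go to B
B | #####001[_]
No transition is defined for (B, _); M halts in state B.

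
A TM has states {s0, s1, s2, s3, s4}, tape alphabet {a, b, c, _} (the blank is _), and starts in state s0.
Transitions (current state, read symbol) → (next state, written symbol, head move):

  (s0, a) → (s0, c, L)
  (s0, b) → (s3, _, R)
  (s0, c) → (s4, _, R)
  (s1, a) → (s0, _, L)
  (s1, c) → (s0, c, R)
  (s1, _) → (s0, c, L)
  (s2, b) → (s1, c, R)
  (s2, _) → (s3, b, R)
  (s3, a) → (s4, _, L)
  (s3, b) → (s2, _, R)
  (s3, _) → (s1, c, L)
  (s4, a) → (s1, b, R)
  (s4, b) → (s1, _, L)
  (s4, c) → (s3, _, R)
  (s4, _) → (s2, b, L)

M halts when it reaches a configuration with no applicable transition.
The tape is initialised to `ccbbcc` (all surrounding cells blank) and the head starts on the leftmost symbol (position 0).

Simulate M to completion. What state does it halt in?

s1

s0 | [c]cbbcc___   read c → write _, move R, go to s4
s4 | _[c]bbcc___   read c → write _, move R, go to s3
s3 | __[b]bcc___   read b → write _, move R, go to s2
s2 | ___[b]cc___   read b → write c, move R, go to s1
s1 | ___c[c]c___   read c → write c, move R, go to s0
s0 | ___cc[c]___   read c → write _, move R, go to s4
s4 | ___cc_[_]__   read _ → write b, move L, go to s2
s2 | ___cc[_]b__   read _ → write b, move R, go to s3
s3 | ___ccb[b]__   read b → write _, move R, go to s2
s2 | ___ccb_[_]_   read _ → write b, move R, go to s3
s3 | ___ccb_b[_]   read _ → write c, move L, go to s1
s1 | ___ccb_[b]c
No transition is defined for (s1, b); M halts in state s1.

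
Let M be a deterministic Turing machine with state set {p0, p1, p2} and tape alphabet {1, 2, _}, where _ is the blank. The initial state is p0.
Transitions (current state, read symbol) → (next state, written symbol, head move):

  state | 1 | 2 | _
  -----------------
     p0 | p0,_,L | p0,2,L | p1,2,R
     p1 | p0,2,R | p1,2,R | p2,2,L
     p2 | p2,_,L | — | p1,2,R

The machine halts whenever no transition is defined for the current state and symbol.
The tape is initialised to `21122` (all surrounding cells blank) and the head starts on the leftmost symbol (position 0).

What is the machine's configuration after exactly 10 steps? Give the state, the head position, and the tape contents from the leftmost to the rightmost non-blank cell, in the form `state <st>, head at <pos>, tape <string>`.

state p1, head at 0, tape 2222_22

p0 | __[2]1122   read 2 → write 2, move L, go to p0
p0 | _[_]21122   read _ → write 2, move R, go to p1
p1 | _2[2]1122   read 2 → write 2, move R, go to p1
p1 | _22[1]122   read 1 → write 2, move R, go to p0
p0 | _222[1]22   read 1 → write _, move L, go to p0
p0 | _22[2]_22   read 2 → write 2, move L, go to p0
p0 | _2[2]2_22   read 2 → write 2, move L, go to p0
p0 | _[2]22_22   read 2 → write 2, move L, go to p0
p0 | [_]222_22   read _ → write 2, move R, go to p1
p1 | 2[2]22_22   read 2 → write 2, move R, go to p1
p1 | 22[2]2_22
After 10 steps: state p1, head at 0, tape 2222_22.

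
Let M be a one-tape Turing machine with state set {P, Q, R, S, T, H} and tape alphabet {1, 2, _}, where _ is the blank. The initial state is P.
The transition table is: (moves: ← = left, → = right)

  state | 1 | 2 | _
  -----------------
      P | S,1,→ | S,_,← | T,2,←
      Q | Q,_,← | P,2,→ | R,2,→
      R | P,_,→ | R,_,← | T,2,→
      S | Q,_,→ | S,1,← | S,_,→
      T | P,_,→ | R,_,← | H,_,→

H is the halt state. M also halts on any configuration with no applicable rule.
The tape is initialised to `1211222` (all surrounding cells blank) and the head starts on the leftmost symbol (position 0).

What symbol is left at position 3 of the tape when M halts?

_

P | [1]211222   read 1 → write 1, move →, go to S
S | 1[2]11222   read 2 → write 1, move ←, go to S
S | [1]111222   read 1 → write _, move →, go to Q
Q | _[1]11222   read 1 → write _, move ←, go to Q
Q | [_]_11222   read _ → write 2, move →, go to R
R | 2[_]11222   read _ → write 2, move →, go to T
T | 22[1]1222   read 1 → write _, move →, go to P
P | 22_[1]222   read 1 → write 1, move →, go to S
S | 22_1[2]22   read 2 → write 1, move ←, go to S
S | 22_[1]122   read 1 → write _, move →, go to Q
Q | 22__[1]22   read 1 → write _, move ←, go to Q
Q | 22_[_]_22   read _ → write 2, move →, go to R
R | 22_2[_]22   read _ → write 2, move →, go to T
T | 22_22[2]2   read 2 → write _, move ←, go to R
R | 22_2[2]_2   read 2 → write _, move ←, go to R
R | 22_[2]__2   read 2 → write _, move ←, go to R
R | 22[_]___2   read _ → write 2, move →, go to T
T | 222[_]__2   read _ → write _, move →, go to H
H | 222_[_]_2
Cell 3 holds _ when M halts.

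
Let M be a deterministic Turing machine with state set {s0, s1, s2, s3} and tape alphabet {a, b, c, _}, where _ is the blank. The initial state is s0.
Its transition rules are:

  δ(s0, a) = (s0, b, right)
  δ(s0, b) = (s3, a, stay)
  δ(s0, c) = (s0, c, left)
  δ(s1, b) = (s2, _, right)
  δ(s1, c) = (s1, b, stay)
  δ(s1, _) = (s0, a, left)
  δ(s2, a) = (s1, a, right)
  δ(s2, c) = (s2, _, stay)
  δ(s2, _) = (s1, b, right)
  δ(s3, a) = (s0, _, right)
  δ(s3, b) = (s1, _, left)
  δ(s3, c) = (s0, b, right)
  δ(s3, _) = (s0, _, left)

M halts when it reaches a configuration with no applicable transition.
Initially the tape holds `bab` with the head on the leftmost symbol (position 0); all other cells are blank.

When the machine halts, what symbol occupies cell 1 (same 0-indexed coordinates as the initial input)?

b

s0 | [b]ab_   read b → write a, move stay, go to s3
s3 | [a]ab_   read a → write _, move right, go to s0
s0 | _[a]b_   read a → write b, move right, go to s0
s0 | _b[b]_   read b → write a, move stay, go to s3
s3 | _b[a]_   read a → write _, move right, go to s0
s0 | _b_[_]
Cell 1 holds b when M halts.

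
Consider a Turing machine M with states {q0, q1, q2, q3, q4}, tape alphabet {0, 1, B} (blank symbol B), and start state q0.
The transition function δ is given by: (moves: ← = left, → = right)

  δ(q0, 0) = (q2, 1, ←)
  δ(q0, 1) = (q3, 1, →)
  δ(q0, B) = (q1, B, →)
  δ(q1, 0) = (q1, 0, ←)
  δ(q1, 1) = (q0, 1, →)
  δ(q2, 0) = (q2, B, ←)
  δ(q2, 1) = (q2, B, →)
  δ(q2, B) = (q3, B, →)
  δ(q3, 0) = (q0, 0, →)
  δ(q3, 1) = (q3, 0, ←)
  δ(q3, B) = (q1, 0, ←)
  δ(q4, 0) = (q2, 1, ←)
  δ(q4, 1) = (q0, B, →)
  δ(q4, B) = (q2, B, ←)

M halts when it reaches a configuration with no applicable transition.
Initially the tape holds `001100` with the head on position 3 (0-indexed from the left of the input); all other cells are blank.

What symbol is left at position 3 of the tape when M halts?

B

q0 | 001[1]00   read 1 → write 1, move →, go to q3
q3 | 0011[0]0   read 0 → write 0, move →, go to q0
q0 | 00110[0]   read 0 → write 1, move ←, go to q2
q2 | 0011[0]1   read 0 → write B, move ←, go to q2
q2 | 001[1]B1   read 1 → write B, move →, go to q2
q2 | 001B[B]1   read B → write B, move →, go to q3
q3 | 001BB[1]   read 1 → write 0, move ←, go to q3
q3 | 001B[B]0   read B → write 0, move ←, go to q1
q1 | 001[B]00
Cell 3 holds B when M halts.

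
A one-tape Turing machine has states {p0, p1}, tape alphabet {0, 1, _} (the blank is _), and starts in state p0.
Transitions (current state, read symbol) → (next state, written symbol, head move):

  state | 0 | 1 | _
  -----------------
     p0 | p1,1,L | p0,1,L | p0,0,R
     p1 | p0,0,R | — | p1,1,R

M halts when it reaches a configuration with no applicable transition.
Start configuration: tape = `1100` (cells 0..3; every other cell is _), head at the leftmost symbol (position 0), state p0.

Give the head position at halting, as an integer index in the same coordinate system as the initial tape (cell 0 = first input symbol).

-1

p0 | __[1]100   read 1 → write 1, move L, go to p0
p0 | _[_]1100   read _ → write 0, move R, go to p0
p0 | _0[1]100   read 1 → write 1, move L, go to p0
p0 | _[0]1100   read 0 → write 1, move L, go to p1
p1 | [_]11100   read _ → write 1, move R, go to p1
p1 | 1[1]1100
At halt the head is at cell -1.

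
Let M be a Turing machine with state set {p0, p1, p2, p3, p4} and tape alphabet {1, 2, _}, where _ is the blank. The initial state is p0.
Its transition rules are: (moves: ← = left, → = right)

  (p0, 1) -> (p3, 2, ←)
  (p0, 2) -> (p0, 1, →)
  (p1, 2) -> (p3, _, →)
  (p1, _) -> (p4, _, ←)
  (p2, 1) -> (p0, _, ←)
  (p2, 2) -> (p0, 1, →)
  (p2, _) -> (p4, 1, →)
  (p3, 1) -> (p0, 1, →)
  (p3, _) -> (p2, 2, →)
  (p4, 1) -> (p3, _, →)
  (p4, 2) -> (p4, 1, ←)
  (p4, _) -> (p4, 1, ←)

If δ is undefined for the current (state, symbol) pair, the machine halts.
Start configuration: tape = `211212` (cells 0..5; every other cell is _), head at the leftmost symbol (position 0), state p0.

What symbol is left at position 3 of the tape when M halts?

1

p0 | [2]11212_   read 2 → write 1, move →, go to p0
p0 | 1[1]1212_   read 1 → write 2, move ←, go to p3
p3 | [1]21212_   read 1 → write 1, move →, go to p0
p0 | 1[2]1212_   read 2 → write 1, move →, go to p0
p0 | 11[1]212_   read 1 → write 2, move ←, go to p3
p3 | 1[1]2212_   read 1 → write 1, move →, go to p0
p0 | 11[2]212_   read 2 → write 1, move →, go to p0
p0 | 111[2]12_   read 2 → write 1, move →, go to p0
p0 | 1111[1]2_   read 1 → write 2, move ←, go to p3
p3 | 111[1]22_   read 1 → write 1, move →, go to p0
p0 | 1111[2]2_   read 2 → write 1, move →, go to p0
p0 | 11111[2]_   read 2 → write 1, move →, go to p0
p0 | 111111[_]
Cell 3 holds 1 when M halts.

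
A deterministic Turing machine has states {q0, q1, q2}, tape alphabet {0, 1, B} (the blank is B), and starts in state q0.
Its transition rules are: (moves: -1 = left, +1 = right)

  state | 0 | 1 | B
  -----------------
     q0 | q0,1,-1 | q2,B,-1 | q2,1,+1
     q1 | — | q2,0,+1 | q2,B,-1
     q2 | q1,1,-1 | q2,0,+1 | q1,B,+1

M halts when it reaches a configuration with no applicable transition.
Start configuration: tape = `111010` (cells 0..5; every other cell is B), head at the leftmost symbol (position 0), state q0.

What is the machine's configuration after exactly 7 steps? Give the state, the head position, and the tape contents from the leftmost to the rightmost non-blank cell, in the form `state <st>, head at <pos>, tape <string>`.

state=q0 head=0 tape=B[1]11010   (q0,1)→(q2,B,-1)
state=q2 head=-1 tape=[B]B11010   (q2,B)→(q1,B,+1)
state=q1 head=0 tape=B[B]11010   (q1,B)→(q2,B,-1)
state=q2 head=-1 tape=[B]B11010   (q2,B)→(q1,B,+1)
state=q1 head=0 tape=B[B]11010   (q1,B)→(q2,B,-1)
state=q2 head=-1 tape=[B]B11010   (q2,B)→(q1,B,+1)
state=q1 head=0 tape=B[B]11010   (q1,B)→(q2,B,-1)
state=q2 head=-1 tape=[B]B11010
After 7 steps: state q2, head at -1, tape 11010.

state q2, head at -1, tape 11010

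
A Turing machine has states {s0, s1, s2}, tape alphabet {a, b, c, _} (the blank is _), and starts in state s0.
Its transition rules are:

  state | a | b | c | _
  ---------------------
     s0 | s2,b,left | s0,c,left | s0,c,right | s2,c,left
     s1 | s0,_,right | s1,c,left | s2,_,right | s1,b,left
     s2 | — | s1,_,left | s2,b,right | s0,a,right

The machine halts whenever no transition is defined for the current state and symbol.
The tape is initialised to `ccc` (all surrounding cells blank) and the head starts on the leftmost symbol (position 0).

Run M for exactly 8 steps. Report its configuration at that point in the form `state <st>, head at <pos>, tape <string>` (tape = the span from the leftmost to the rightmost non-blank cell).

state s2, head at 4, tape ccbbac

s0 | [c]cc___   read c → write c, move right, go to s0
s0 | c[c]c___   read c → write c, move right, go to s0
s0 | cc[c]___   read c → write c, move right, go to s0
s0 | ccc[_]__   read _ → write c, move left, go to s2
s2 | cc[c]c__   read c → write b, move right, go to s2
s2 | ccb[c]__   read c → write b, move right, go to s2
s2 | ccbb[_]_   read _ → write a, move right, go to s0
s0 | ccbba[_]   read _ → write c, move left, go to s2
s2 | ccbb[a]c
After 8 steps: state s2, head at 4, tape ccbbac.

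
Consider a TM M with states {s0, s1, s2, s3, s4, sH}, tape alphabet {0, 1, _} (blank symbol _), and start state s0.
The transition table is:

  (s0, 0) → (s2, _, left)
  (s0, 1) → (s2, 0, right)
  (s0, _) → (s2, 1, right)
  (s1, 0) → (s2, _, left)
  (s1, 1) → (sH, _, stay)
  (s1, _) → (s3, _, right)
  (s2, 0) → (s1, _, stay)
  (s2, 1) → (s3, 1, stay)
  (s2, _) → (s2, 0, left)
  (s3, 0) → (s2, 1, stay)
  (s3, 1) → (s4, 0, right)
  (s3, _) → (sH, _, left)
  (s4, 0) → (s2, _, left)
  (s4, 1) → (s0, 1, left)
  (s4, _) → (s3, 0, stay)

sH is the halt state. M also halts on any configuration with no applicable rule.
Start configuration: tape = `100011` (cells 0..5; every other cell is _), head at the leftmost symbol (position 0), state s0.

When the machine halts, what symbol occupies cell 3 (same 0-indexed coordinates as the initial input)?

_

s0 | [1]00011   read 1 → write 0, move right, go to s2
s2 | 0[0]0011   read 0 → write _, move stay, go to s1
s1 | 0[_]0011   read _ → write _, move right, go to s3
s3 | 0_[0]011   read 0 → write 1, move stay, go to s2
s2 | 0_[1]011   read 1 → write 1, move stay, go to s3
s3 | 0_[1]011   read 1 → write 0, move right, go to s4
s4 | 0_0[0]11   read 0 → write _, move left, go to s2
s2 | 0_[0]_11   read 0 → write _, move stay, go to s1
s1 | 0_[_]_11   read _ → write _, move right, go to s3
s3 | 0__[_]11   read _ → write _, move left, go to sH
sH | 0_[_]_11
Cell 3 holds _ when M halts.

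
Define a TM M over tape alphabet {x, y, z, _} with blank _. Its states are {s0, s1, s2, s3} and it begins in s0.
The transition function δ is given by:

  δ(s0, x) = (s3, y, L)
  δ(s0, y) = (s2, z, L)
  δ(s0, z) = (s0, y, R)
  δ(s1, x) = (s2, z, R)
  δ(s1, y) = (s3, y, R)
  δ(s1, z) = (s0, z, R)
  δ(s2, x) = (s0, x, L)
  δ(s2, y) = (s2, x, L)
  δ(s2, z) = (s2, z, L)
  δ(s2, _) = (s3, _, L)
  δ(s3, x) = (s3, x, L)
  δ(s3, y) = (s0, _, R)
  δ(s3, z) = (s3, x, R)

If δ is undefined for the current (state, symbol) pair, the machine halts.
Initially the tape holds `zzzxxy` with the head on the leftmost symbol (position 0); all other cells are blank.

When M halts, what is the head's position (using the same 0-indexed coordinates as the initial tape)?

2

state=s0 head=0 tape=[z]zzxxy   (s0,z)→(s0,y,R)
state=s0 head=1 tape=y[z]zxxy   (s0,z)→(s0,y,R)
state=s0 head=2 tape=yy[z]xxy   (s0,z)→(s0,y,R)
state=s0 head=3 tape=yyy[x]xy   (s0,x)→(s3,y,L)
state=s3 head=2 tape=yy[y]yxy   (s3,y)→(s0,_,R)
state=s0 head=3 tape=yy_[y]xy   (s0,y)→(s2,z,L)
state=s2 head=2 tape=yy[_]zxy   (s2,_)→(s3,_,L)
state=s3 head=1 tape=y[y]_zxy   (s3,y)→(s0,_,R)
state=s0 head=2 tape=y_[_]zxy
At halt the head is at cell 2.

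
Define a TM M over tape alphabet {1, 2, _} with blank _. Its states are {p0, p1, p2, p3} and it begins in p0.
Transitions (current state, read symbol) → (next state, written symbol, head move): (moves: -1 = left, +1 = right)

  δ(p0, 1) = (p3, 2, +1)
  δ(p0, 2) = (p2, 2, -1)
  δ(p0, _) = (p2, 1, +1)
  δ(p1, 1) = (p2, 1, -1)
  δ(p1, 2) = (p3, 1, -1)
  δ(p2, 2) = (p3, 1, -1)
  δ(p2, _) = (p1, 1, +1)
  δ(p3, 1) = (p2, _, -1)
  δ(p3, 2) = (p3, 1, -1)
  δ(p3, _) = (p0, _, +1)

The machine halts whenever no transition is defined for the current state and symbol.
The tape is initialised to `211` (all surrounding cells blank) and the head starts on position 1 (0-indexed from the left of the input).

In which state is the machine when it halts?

p1

p0 | _2[1]1__   read 1 → write 2, move +1, go to p3
p3 | _22[1]__   read 1 → write _, move -1, go to p2
p2 | _2[2]___   read 2 → write 1, move -1, go to p3
p3 | _[2]1___   read 2 → write 1, move -1, go to p3
p3 | [_]11___   read _ → write _, move +1, go to p0
p0 | _[1]1___   read 1 → write 2, move +1, go to p3
p3 | _2[1]___   read 1 → write _, move -1, go to p2
p2 | _[2]____   read 2 → write 1, move -1, go to p3
p3 | [_]1____   read _ → write _, move +1, go to p0
p0 | _[1]____   read 1 → write 2, move +1, go to p3
p3 | _2[_]___   read _ → write _, move +1, go to p0
p0 | _2_[_]__   read _ → write 1, move +1, go to p2
p2 | _2_1[_]_   read _ → write 1, move +1, go to p1
p1 | _2_11[_]
No transition is defined for (p1, _); M halts in state p1.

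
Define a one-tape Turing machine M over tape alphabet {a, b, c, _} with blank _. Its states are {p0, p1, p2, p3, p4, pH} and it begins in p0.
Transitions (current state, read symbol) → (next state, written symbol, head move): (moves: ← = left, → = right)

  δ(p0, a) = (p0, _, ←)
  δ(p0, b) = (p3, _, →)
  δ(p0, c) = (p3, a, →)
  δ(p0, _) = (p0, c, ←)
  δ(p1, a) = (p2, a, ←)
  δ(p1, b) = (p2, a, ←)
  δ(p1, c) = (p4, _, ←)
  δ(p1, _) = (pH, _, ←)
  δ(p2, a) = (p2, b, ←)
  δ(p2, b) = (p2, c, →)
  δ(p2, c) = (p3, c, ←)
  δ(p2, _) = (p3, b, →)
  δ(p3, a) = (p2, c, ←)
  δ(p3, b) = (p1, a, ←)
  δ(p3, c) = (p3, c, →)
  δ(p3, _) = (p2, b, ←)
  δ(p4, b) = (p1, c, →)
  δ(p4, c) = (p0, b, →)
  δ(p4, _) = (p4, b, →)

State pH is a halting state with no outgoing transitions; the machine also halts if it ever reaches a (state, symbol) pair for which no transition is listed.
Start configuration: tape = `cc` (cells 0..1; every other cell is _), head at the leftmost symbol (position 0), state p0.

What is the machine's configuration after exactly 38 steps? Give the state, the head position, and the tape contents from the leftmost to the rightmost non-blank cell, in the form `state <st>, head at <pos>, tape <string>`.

state p3, head at 0, tape ccbcc

state=p0 head=0 tape=_[c]c__   (p0,c)→(p3,a,→)
state=p3 head=1 tape=_a[c]__   (p3,c)→(p3,c,→)
state=p3 head=2 tape=_ac[_]_   (p3,_)→(p2,b,←)
state=p2 head=1 tape=_a[c]b_   (p2,c)→(p3,c,←)
state=p3 head=0 tape=_[a]cb_   (p3,a)→(p2,c,←)
state=p2 head=-1 tape=[_]ccb_   (p2,_)→(p3,b,→)
state=p3 head=0 tape=b[c]cb_   (p3,c)→(p3,c,→)
state=p3 head=1 tape=bc[c]b_   (p3,c)→(p3,c,→)
state=p3 head=2 tape=bcc[b]_   (p3,b)→(p1,a,←)
state=p1 head=1 tape=bc[c]a_   (p1,c)→(p4,_,←)
state=p4 head=0 tape=b[c]_a_   (p4,c)→(p0,b,→)
state=p0 head=1 tape=bb[_]a_   (p0,_)→(p0,c,←)
state=p0 head=0 tape=b[b]ca_   (p0,b)→(p3,_,→)
state=p3 head=1 tape=b_[c]a_   (p3,c)→(p3,c,→)
state=p3 head=2 tape=b_c[a]_   (p3,a)→(p2,c,←)
state=p2 head=1 tape=b_[c]c_   (p2,c)→(p3,c,←)
state=p3 head=0 tape=b[_]cc_   (p3,_)→(p2,b,←)
state=p2 head=-1 tape=[b]bcc_   (p2,b)→(p2,c,→)
state=p2 head=0 tape=c[b]cc_   (p2,b)→(p2,c,→)
state=p2 head=1 tape=cc[c]c_   (p2,c)→(p3,c,←)
state=p3 head=0 tape=c[c]cc_   (p3,c)→(p3,c,→)
state=p3 head=1 tape=cc[c]c_   (p3,c)→(p3,c,→)
state=p3 head=2 tape=ccc[c]_   (p3,c)→(p3,c,→)
state=p3 head=3 tape=cccc[_]   (p3,_)→(p2,b,←)
state=p2 head=2 tape=ccc[c]b   (p2,c)→(p3,c,←)
state=p3 head=1 tape=cc[c]cb   (p3,c)→(p3,c,→)
state=p3 head=2 tape=ccc[c]b   (p3,c)→(p3,c,→)
state=p3 head=3 tape=cccc[b]   (p3,b)→(p1,a,←)
state=p1 head=2 tape=ccc[c]a   (p1,c)→(p4,_,←)
state=p4 head=1 tape=cc[c]_a   (p4,c)→(p0,b,→)
state=p0 head=2 tape=ccb[_]a   (p0,_)→(p0,c,←)
state=p0 head=1 tape=cc[b]ca   (p0,b)→(p3,_,→)
state=p3 head=2 tape=cc_[c]a   (p3,c)→(p3,c,→)
state=p3 head=3 tape=cc_c[a]   (p3,a)→(p2,c,←)
state=p2 head=2 tape=cc_[c]c   (p2,c)→(p3,c,←)
state=p3 head=1 tape=cc[_]cc   (p3,_)→(p2,b,←)
state=p2 head=0 tape=c[c]bcc   (p2,c)→(p3,c,←)
state=p3 head=-1 tape=[c]cbcc   (p3,c)→(p3,c,→)
state=p3 head=0 tape=c[c]bcc
After 38 steps: state p3, head at 0, tape ccbcc.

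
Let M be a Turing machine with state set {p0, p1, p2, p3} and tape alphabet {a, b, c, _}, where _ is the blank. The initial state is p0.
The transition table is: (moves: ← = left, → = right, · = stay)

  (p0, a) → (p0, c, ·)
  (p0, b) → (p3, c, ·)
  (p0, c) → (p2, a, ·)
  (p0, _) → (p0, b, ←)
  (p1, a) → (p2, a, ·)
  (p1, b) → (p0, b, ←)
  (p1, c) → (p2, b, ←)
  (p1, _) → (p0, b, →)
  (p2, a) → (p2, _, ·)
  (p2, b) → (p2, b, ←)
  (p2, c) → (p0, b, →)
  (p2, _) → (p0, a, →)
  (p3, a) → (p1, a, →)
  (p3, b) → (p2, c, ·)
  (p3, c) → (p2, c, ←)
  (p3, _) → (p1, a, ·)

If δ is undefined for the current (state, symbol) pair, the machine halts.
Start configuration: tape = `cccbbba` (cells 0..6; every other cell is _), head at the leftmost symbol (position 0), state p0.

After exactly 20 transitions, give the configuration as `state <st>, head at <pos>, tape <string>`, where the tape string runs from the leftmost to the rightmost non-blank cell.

state=p0 head=0 tape=[c]ccbbba   (p0,c)→(p2,a,·)
state=p2 head=0 tape=[a]ccbbba   (p2,a)→(p2,_,·)
state=p2 head=0 tape=[_]ccbbba   (p2,_)→(p0,a,→)
state=p0 head=1 tape=a[c]cbbba   (p0,c)→(p2,a,·)
state=p2 head=1 tape=a[a]cbbba   (p2,a)→(p2,_,·)
state=p2 head=1 tape=a[_]cbbba   (p2,_)→(p0,a,→)
state=p0 head=2 tape=aa[c]bbba   (p0,c)→(p2,a,·)
state=p2 head=2 tape=aa[a]bbba   (p2,a)→(p2,_,·)
state=p2 head=2 tape=aa[_]bbba   (p2,_)→(p0,a,→)
state=p0 head=3 tape=aaa[b]bba   (p0,b)→(p3,c,·)
state=p3 head=3 tape=aaa[c]bba   (p3,c)→(p2,c,←)
state=p2 head=2 tape=aa[a]cbba   (p2,a)→(p2,_,·)
state=p2 head=2 tape=aa[_]cbba   (p2,_)→(p0,a,→)
state=p0 head=3 tape=aaa[c]bba   (p0,c)→(p2,a,·)
state=p2 head=3 tape=aaa[a]bba   (p2,a)→(p2,_,·)
state=p2 head=3 tape=aaa[_]bba   (p2,_)→(p0,a,→)
state=p0 head=4 tape=aaaa[b]ba   (p0,b)→(p3,c,·)
state=p3 head=4 tape=aaaa[c]ba   (p3,c)→(p2,c,←)
state=p2 head=3 tape=aaa[a]cba   (p2,a)→(p2,_,·)
state=p2 head=3 tape=aaa[_]cba   (p2,_)→(p0,a,→)
state=p0 head=4 tape=aaaa[c]ba
After 20 steps: state p0, head at 4, tape aaaacba.

state p0, head at 4, tape aaaacba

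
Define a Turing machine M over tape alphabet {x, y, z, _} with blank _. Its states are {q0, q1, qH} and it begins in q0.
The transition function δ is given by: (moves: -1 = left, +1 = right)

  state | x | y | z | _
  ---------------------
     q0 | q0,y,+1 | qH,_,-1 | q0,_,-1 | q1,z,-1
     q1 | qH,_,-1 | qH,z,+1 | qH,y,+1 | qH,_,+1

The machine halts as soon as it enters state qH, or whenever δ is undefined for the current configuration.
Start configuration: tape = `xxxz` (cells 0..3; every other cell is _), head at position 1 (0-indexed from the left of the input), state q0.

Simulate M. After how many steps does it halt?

4

state=q0 head=1 tape=x[x]xz   (q0,x)→(q0,y,+1)
state=q0 head=2 tape=xy[x]z   (q0,x)→(q0,y,+1)
state=q0 head=3 tape=xyy[z]   (q0,z)→(q0,_,-1)
state=q0 head=2 tape=xy[y]_   (q0,y)→(qH,_,-1)
state=qH head=1 tape=x[y]__
M halts after 4 transitions.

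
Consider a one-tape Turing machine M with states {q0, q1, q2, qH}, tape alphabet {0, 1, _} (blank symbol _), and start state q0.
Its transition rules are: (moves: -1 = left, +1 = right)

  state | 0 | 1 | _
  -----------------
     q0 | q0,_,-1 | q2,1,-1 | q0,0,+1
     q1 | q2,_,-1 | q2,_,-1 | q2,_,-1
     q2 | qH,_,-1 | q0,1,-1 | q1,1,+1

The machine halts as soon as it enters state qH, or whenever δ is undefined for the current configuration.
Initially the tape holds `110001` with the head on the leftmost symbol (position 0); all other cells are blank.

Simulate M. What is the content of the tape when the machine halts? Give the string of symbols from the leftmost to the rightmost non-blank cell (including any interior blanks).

1_10001

state=q0 head=0 tape=___[1]10001   (q0,1)→(q2,1,-1)
state=q2 head=-1 tape=__[_]110001   (q2,_)→(q1,1,+1)
state=q1 head=0 tape=__1[1]10001   (q1,1)→(q2,_,-1)
state=q2 head=-1 tape=__[1]_10001   (q2,1)→(q0,1,-1)
state=q0 head=-2 tape=_[_]1_10001   (q0,_)→(q0,0,+1)
state=q0 head=-1 tape=_0[1]_10001   (q0,1)→(q2,1,-1)
state=q2 head=-2 tape=_[0]1_10001   (q2,0)→(qH,_,-1)
state=qH head=-3 tape=[_]_1_10001
The non-blank tape span at halt is 1_10001.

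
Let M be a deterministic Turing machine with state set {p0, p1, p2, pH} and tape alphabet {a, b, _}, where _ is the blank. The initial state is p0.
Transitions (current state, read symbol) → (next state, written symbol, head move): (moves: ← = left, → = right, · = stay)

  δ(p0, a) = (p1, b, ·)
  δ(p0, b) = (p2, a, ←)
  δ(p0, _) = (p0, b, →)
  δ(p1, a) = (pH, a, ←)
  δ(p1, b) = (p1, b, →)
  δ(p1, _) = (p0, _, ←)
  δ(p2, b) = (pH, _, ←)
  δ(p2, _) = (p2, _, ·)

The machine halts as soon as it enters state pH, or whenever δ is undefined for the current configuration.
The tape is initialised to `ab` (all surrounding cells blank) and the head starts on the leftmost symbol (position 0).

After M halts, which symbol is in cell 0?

p0 | _[a]b_   read a → write b, move ·, go to p1
p1 | _[b]b_   read b → write b, move →, go to p1
p1 | _b[b]_   read b → write b, move →, go to p1
p1 | _bb[_]   read _ → write _, move ←, go to p0
p0 | _b[b]_   read b → write a, move ←, go to p2
p2 | _[b]a_   read b → write _, move ←, go to pH
pH | [_]_a_
Cell 0 holds _ when M halts.

_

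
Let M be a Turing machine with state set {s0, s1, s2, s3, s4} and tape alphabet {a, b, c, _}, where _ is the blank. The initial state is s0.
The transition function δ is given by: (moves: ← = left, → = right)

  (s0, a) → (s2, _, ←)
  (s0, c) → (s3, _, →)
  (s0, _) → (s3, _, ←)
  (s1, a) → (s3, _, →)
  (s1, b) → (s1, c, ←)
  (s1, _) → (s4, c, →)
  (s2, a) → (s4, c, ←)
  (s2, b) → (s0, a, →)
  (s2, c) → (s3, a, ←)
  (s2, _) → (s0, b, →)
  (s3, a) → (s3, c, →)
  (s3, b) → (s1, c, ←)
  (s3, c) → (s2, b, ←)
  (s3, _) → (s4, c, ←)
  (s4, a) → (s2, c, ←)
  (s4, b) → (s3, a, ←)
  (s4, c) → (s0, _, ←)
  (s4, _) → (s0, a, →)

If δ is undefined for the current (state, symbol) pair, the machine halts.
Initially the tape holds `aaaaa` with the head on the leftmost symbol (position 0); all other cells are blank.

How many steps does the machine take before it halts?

25

state=s0 head=0 tape=__[a]aaaa_   (s0,a)→(s2,_,←)
state=s2 head=-1 tape=_[_]_aaaa_   (s2,_)→(s0,b,→)
state=s0 head=0 tape=_b[_]aaaa_   (s0,_)→(s3,_,←)
state=s3 head=-1 tape=_[b]_aaaa_   (s3,b)→(s1,c,←)
state=s1 head=-2 tape=[_]c_aaaa_   (s1,_)→(s4,c,→)
state=s4 head=-1 tape=c[c]_aaaa_   (s4,c)→(s0,_,←)
state=s0 head=-2 tape=[c]__aaaa_   (s0,c)→(s3,_,→)
state=s3 head=-1 tape=_[_]_aaaa_   (s3,_)→(s4,c,←)
state=s4 head=-2 tape=[_]c_aaaa_   (s4,_)→(s0,a,→)
state=s0 head=-1 tape=a[c]_aaaa_   (s0,c)→(s3,_,→)
state=s3 head=0 tape=a_[_]aaaa_   (s3,_)→(s4,c,←)
state=s4 head=-1 tape=a[_]caaaa_   (s4,_)→(s0,a,→)
state=s0 head=0 tape=aa[c]aaaa_   (s0,c)→(s3,_,→)
state=s3 head=1 tape=aa_[a]aaa_   (s3,a)→(s3,c,→)
state=s3 head=2 tape=aa_c[a]aa_   (s3,a)→(s3,c,→)
state=s3 head=3 tape=aa_cc[a]a_   (s3,a)→(s3,c,→)
state=s3 head=4 tape=aa_ccc[a]_   (s3,a)→(s3,c,→)
state=s3 head=5 tape=aa_cccc[_]   (s3,_)→(s4,c,←)
state=s4 head=4 tape=aa_ccc[c]c   (s4,c)→(s0,_,←)
state=s0 head=3 tape=aa_cc[c]_c   (s0,c)→(s3,_,→)
state=s3 head=4 tape=aa_cc_[_]c   (s3,_)→(s4,c,←)
state=s4 head=3 tape=aa_cc[_]cc   (s4,_)→(s0,a,→)
state=s0 head=4 tape=aa_cca[c]c   (s0,c)→(s3,_,→)
state=s3 head=5 tape=aa_cca_[c]   (s3,c)→(s2,b,←)
state=s2 head=4 tape=aa_cca[_]b   (s2,_)→(s0,b,→)
state=s0 head=5 tape=aa_ccab[b]
M halts after 25 transitions.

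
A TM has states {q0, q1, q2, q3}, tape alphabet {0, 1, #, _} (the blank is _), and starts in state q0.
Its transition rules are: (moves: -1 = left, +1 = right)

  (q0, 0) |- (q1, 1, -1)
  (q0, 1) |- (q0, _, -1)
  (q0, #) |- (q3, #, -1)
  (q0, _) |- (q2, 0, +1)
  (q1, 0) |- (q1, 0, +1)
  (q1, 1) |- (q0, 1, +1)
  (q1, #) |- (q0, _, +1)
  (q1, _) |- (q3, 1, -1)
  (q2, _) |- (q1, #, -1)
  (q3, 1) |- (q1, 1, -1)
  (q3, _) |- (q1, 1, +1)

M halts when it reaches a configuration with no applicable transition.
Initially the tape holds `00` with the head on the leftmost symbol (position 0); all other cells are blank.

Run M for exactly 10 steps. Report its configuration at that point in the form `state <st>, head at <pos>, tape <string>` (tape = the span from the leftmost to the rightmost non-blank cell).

state q1, head at -2, tape 0#__0

state=q0 head=0 tape=___[0]0   (q0,0)→(q1,1,-1)
state=q1 head=-1 tape=__[_]10   (q1,_)→(q3,1,-1)
state=q3 head=-2 tape=_[_]110   (q3,_)→(q1,1,+1)
state=q1 head=-1 tape=_1[1]10   (q1,1)→(q0,1,+1)
state=q0 head=0 tape=_11[1]0   (q0,1)→(q0,_,-1)
state=q0 head=-1 tape=_1[1]_0   (q0,1)→(q0,_,-1)
state=q0 head=-2 tape=_[1]__0   (q0,1)→(q0,_,-1)
state=q0 head=-3 tape=[_]___0   (q0,_)→(q2,0,+1)
state=q2 head=-2 tape=0[_]__0   (q2,_)→(q1,#,-1)
state=q1 head=-3 tape=[0]#__0   (q1,0)→(q1,0,+1)
state=q1 head=-2 tape=0[#]__0
After 10 steps: state q1, head at -2, tape 0#__0.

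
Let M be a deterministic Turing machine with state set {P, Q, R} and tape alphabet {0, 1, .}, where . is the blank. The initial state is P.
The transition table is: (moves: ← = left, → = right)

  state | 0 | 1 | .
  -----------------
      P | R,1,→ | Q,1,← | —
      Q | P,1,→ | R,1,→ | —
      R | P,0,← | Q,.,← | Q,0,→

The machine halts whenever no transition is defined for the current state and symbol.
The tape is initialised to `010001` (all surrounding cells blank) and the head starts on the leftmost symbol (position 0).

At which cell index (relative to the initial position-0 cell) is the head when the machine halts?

state=P head=0 tape=[0]10001.   (P,0)→(R,1,→)
state=R head=1 tape=1[1]0001.   (R,1)→(Q,.,←)
state=Q head=0 tape=[1].0001.   (Q,1)→(R,1,→)
state=R head=1 tape=1[.]0001.   (R,.)→(Q,0,→)
state=Q head=2 tape=10[0]001.   (Q,0)→(P,1,→)
state=P head=3 tape=101[0]01.   (P,0)→(R,1,→)
state=R head=4 tape=1011[0]1.   (R,0)→(P,0,←)
state=P head=3 tape=101[1]01.   (P,1)→(Q,1,←)
state=Q head=2 tape=10[1]101.   (Q,1)→(R,1,→)
state=R head=3 tape=101[1]01.   (R,1)→(Q,.,←)
state=Q head=2 tape=10[1].01.   (Q,1)→(R,1,→)
state=R head=3 tape=101[.]01.   (R,.)→(Q,0,→)
state=Q head=4 tape=1010[0]1.   (Q,0)→(P,1,→)
state=P head=5 tape=10101[1].   (P,1)→(Q,1,←)
state=Q head=4 tape=1010[1]1.   (Q,1)→(R,1,→)
state=R head=5 tape=10101[1].   (R,1)→(Q,.,←)
state=Q head=4 tape=1010[1]..   (Q,1)→(R,1,→)
state=R head=5 tape=10101[.].   (R,.)→(Q,0,→)
state=Q head=6 tape=101010[.]
At halt the head is at cell 6.

6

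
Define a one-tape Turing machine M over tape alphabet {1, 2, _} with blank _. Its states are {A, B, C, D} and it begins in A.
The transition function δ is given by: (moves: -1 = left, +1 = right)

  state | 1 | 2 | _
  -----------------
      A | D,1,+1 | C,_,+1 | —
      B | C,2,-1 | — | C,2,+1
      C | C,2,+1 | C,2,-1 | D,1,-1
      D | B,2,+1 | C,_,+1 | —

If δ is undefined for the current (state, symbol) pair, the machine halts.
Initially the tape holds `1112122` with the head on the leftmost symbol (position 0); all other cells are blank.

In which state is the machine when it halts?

D

A | __[1]112122   read 1 → write 1, move +1, go to D
D | __1[1]12122   read 1 → write 2, move +1, go to B
B | __12[1]2122   read 1 → write 2, move -1, go to C
C | __1[2]22122   read 2 → write 2, move -1, go to C
C | __[1]222122   read 1 → write 2, move +1, go to C
C | __2[2]22122   read 2 → write 2, move -1, go to C
C | __[2]222122   read 2 → write 2, move -1, go to C
C | _[_]2222122   read _ → write 1, move -1, go to D
D | [_]12222122
No transition is defined for (D, _); M halts in state D.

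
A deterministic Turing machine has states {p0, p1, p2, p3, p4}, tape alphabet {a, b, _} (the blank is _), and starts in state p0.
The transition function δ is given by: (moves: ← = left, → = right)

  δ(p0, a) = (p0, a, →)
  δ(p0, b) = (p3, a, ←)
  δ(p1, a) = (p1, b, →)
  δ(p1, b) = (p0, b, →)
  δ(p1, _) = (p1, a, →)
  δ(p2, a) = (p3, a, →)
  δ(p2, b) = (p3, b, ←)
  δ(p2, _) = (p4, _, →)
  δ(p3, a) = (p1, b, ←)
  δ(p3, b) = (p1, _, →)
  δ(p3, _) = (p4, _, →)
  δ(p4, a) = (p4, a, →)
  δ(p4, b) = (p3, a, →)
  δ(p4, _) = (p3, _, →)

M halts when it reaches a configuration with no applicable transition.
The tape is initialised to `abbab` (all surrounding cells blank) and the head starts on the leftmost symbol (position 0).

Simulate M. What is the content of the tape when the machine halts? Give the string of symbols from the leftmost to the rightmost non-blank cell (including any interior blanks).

p0 | _[a]bbab_   read a → write a, move →, go to p0
p0 | _a[b]bab_   read b → write a, move ←, go to p3
p3 | _[a]abab_   read a → write b, move ←, go to p1
p1 | [_]babab_   read _ → write a, move →, go to p1
p1 | a[b]abab_   read b → write b, move →, go to p0
p0 | ab[a]bab_   read a → write a, move →, go to p0
p0 | aba[b]ab_   read b → write a, move ←, go to p3
p3 | ab[a]aab_   read a → write b, move ←, go to p1
p1 | a[b]baab_   read b → write b, move →, go to p0
p0 | ab[b]aab_   read b → write a, move ←, go to p3
p3 | a[b]aaab_   read b → write _, move →, go to p1
p1 | a_[a]aab_   read a → write b, move →, go to p1
p1 | a_b[a]ab_   read a → write b, move →, go to p1
p1 | a_bb[a]b_   read a → write b, move →, go to p1
p1 | a_bbb[b]_   read b → write b, move →, go to p0
p0 | a_bbbb[_]
The non-blank tape span at halt is a_bbbb.

a_bbbb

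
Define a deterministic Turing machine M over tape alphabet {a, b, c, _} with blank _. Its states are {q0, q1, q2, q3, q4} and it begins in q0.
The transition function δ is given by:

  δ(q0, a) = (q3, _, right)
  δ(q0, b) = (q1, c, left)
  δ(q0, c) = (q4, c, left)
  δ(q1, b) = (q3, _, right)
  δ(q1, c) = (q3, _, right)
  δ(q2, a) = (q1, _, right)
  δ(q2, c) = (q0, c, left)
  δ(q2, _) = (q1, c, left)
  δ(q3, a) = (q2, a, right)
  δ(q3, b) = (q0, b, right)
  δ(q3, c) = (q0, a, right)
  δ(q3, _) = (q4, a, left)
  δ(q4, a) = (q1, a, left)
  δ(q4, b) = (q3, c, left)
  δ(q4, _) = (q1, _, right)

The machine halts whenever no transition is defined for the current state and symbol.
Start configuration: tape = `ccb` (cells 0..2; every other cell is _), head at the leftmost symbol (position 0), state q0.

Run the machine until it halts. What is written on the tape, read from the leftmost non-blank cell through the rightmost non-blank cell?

ac

q0 | _[c]cb   read c → write c, move left, go to q4
q4 | [_]ccb   read _ → write _, move right, go to q1
q1 | _[c]cb   read c → write _, move right, go to q3
q3 | __[c]b   read c → write a, move right, go to q0
q0 | __a[b]   read b → write c, move left, go to q1
q1 | __[a]c
The non-blank tape span at halt is ac.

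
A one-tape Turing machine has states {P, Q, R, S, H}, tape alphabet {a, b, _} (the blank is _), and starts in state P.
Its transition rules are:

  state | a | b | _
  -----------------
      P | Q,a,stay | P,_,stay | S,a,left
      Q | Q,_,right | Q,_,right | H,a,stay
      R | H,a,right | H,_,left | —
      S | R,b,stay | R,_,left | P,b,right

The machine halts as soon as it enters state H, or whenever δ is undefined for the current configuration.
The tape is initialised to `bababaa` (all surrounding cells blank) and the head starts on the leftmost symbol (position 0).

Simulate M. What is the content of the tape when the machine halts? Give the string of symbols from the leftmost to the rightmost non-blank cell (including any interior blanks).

P | _[b]ababaa_   read b → write _, move stay, go to P
P | _[_]ababaa_   read _ → write a, move left, go to S
S | [_]aababaa_   read _ → write b, move right, go to P
P | b[a]ababaa_   read a → write a, move stay, go to Q
Q | b[a]ababaa_   read a → write _, move right, go to Q
Q | b_[a]babaa_   read a → write _, move right, go to Q
Q | b__[b]abaa_   read b → write _, move right, go to Q
Q | b___[a]baa_   read a → write _, move right, go to Q
Q | b____[b]aa_   read b → write _, move right, go to Q
Q | b_____[a]a_   read a → write _, move right, go to Q
Q | b______[a]_   read a → write _, move right, go to Q
Q | b_______[_]   read _ → write a, move stay, go to H
H | b_______[a]
The non-blank tape span at halt is b_______a.

b_______a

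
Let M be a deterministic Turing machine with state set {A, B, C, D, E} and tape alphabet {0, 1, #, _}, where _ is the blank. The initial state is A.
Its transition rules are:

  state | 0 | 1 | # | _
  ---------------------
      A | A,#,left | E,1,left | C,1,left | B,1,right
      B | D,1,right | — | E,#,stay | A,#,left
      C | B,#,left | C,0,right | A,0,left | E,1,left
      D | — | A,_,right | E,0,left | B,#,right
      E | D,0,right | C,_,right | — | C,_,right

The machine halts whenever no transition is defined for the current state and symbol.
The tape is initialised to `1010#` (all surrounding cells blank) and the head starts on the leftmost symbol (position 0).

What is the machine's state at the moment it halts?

E

state=A head=0 tape=_[1]010#   (A,1)→(E,1,left)
state=E head=-1 tape=[_]1010#   (E,_)→(C,_,right)
state=C head=0 tape=_[1]010#   (C,1)→(C,0,right)
state=C head=1 tape=_0[0]10#   (C,0)→(B,#,left)
state=B head=0 tape=_[0]#10#   (B,0)→(D,1,right)
state=D head=1 tape=_1[#]10#   (D,#)→(E,0,left)
state=E head=0 tape=_[1]010#   (E,1)→(C,_,right)
state=C head=1 tape=__[0]10#   (C,0)→(B,#,left)
state=B head=0 tape=_[_]#10#   (B,_)→(A,#,left)
state=A head=-1 tape=[_]##10#   (A,_)→(B,1,right)
state=B head=0 tape=1[#]#10#   (B,#)→(E,#,stay)
state=E head=0 tape=1[#]#10#
No transition is defined for (E, #); M halts in state E.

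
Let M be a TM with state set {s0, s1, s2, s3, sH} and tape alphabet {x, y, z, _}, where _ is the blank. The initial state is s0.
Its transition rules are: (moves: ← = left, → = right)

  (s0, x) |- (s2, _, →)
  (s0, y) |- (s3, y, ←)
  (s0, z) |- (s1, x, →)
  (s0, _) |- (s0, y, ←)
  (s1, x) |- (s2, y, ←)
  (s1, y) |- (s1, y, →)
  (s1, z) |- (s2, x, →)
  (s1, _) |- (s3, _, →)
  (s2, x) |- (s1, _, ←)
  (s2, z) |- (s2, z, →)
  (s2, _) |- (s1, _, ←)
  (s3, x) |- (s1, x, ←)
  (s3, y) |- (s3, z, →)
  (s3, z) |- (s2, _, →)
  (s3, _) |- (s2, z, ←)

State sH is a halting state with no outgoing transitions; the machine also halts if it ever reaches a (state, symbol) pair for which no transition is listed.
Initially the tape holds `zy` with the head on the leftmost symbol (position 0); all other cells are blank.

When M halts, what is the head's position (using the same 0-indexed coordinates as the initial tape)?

4

s0 | [z]y____   read z → write x, move →, go to s1
s1 | x[y]____   read y → write y, move →, go to s1
s1 | xy[_]___   read _ → write _, move →, go to s3
s3 | xy_[_]__   read _ → write z, move ←, go to s2
s2 | xy[_]z__   read _ → write _, move ←, go to s1
s1 | x[y]_z__   read y → write y, move →, go to s1
s1 | xy[_]z__   read _ → write _, move →, go to s3
s3 | xy_[z]__   read z → write _, move →, go to s2
s2 | xy__[_]_   read _ → write _, move ←, go to s1
s1 | xy_[_]__   read _ → write _, move →, go to s3
s3 | xy__[_]_   read _ → write z, move ←, go to s2
s2 | xy_[_]z_   read _ → write _, move ←, go to s1
s1 | xy[_]_z_   read _ → write _, move →, go to s3
s3 | xy_[_]z_   read _ → write z, move ←, go to s2
s2 | xy[_]zz_   read _ → write _, move ←, go to s1
s1 | x[y]_zz_   read y → write y, move →, go to s1
s1 | xy[_]zz_   read _ → write _, move →, go to s3
s3 | xy_[z]z_   read z → write _, move →, go to s2
s2 | xy__[z]_   read z → write z, move →, go to s2
s2 | xy__z[_]   read _ → write _, move ←, go to s1
s1 | xy__[z]_   read z → write x, move →, go to s2
s2 | xy__x[_]   read _ → write _, move ←, go to s1
s1 | xy__[x]_   read x → write y, move ←, go to s2
s2 | xy_[_]y_   read _ → write _, move ←, go to s1
s1 | xy[_]_y_   read _ → write _, move →, go to s3
s3 | xy_[_]y_   read _ → write z, move ←, go to s2
s2 | xy[_]zy_   read _ → write _, move ←, go to s1
s1 | x[y]_zy_   read y → write y, move →, go to s1
s1 | xy[_]zy_   read _ → write _, move →, go to s3
s3 | xy_[z]y_   read z → write _, move →, go to s2
s2 | xy__[y]_
At halt the head is at cell 4.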